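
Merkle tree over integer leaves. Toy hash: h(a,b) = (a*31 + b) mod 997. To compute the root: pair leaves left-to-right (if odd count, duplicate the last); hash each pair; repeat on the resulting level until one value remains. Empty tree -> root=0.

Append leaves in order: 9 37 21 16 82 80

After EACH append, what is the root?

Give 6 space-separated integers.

After append 9 (leaves=[9]):
  L0: [9]
  root=9
After append 37 (leaves=[9, 37]):
  L0: [9, 37]
  L1: h(9,37)=(9*31+37)%997=316 -> [316]
  root=316
After append 21 (leaves=[9, 37, 21]):
  L0: [9, 37, 21]
  L1: h(9,37)=(9*31+37)%997=316 h(21,21)=(21*31+21)%997=672 -> [316, 672]
  L2: h(316,672)=(316*31+672)%997=498 -> [498]
  root=498
After append 16 (leaves=[9, 37, 21, 16]):
  L0: [9, 37, 21, 16]
  L1: h(9,37)=(9*31+37)%997=316 h(21,16)=(21*31+16)%997=667 -> [316, 667]
  L2: h(316,667)=(316*31+667)%997=493 -> [493]
  root=493
After append 82 (leaves=[9, 37, 21, 16, 82]):
  L0: [9, 37, 21, 16, 82]
  L1: h(9,37)=(9*31+37)%997=316 h(21,16)=(21*31+16)%997=667 h(82,82)=(82*31+82)%997=630 -> [316, 667, 630]
  L2: h(316,667)=(316*31+667)%997=493 h(630,630)=(630*31+630)%997=220 -> [493, 220]
  L3: h(493,220)=(493*31+220)%997=548 -> [548]
  root=548
After append 80 (leaves=[9, 37, 21, 16, 82, 80]):
  L0: [9, 37, 21, 16, 82, 80]
  L1: h(9,37)=(9*31+37)%997=316 h(21,16)=(21*31+16)%997=667 h(82,80)=(82*31+80)%997=628 -> [316, 667, 628]
  L2: h(316,667)=(316*31+667)%997=493 h(628,628)=(628*31+628)%997=156 -> [493, 156]
  L3: h(493,156)=(493*31+156)%997=484 -> [484]
  root=484

Answer: 9 316 498 493 548 484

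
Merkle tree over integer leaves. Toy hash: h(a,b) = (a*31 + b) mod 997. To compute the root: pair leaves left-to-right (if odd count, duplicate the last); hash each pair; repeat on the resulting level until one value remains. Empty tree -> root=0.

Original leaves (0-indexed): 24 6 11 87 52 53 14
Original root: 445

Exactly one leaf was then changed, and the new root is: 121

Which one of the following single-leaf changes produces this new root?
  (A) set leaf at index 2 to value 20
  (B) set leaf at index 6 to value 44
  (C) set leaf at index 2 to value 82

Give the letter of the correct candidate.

Original leaves: [24, 6, 11, 87, 52, 53, 14]
Target new root: 121
Try each candidate change and compute the resulting root:
Candidate A: set leaf[2] = 20 -> leaves = [24, 6, 20, 87, 52, 53, 14]
  L0: [24, 6, 20, 87, 52, 53, 14]
  L1: h(24,6)=(24*31+6)%997=750 h(20,87)=(20*31+87)%997=707 h(52,53)=(52*31+53)%997=668 h(14,14)=(14*31+14)%997=448 -> [750, 707, 668, 448]
  L2: h(750,707)=(750*31+707)%997=29 h(668,448)=(668*31+448)%997=219 -> [29, 219]
  L3: h(29,219)=(29*31+219)%997=121 -> [121]
  root = 121 == target 121  ** MATCH **
Candidate B: set leaf[6] = 44 -> leaves = [24, 6, 11, 87, 52, 53, 44]
  L0: [24, 6, 11, 87, 52, 53, 44]
  L1: h(24,6)=(24*31+6)%997=750 h(11,87)=(11*31+87)%997=428 h(52,53)=(52*31+53)%997=668 h(44,44)=(44*31+44)%997=411 -> [750, 428, 668, 411]
  L2: h(750,428)=(750*31+428)%997=747 h(668,411)=(668*31+411)%997=182 -> [747, 182]
  L3: h(747,182)=(747*31+182)%997=408 -> [408]
  root = 408 != target 121
Candidate C: set leaf[2] = 82 -> leaves = [24, 6, 82, 87, 52, 53, 14]
  L0: [24, 6, 82, 87, 52, 53, 14]
  L1: h(24,6)=(24*31+6)%997=750 h(82,87)=(82*31+87)%997=635 h(52,53)=(52*31+53)%997=668 h(14,14)=(14*31+14)%997=448 -> [750, 635, 668, 448]
  L2: h(750,635)=(750*31+635)%997=954 h(668,448)=(668*31+448)%997=219 -> [954, 219]
  L3: h(954,219)=(954*31+219)%997=880 -> [880]
  root = 880 != target 121
Candidate A produces the target root.

Answer: A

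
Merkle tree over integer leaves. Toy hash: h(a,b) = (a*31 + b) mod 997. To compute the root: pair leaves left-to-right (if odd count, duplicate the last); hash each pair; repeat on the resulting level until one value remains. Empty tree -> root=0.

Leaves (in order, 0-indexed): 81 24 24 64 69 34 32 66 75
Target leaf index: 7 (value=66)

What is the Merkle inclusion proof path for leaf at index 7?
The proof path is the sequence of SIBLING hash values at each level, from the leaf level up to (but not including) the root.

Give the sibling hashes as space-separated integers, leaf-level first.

L0 (leaves): [81, 24, 24, 64, 69, 34, 32, 66, 75], target index=7
L1: h(81,24)=(81*31+24)%997=541 [pair 0] h(24,64)=(24*31+64)%997=808 [pair 1] h(69,34)=(69*31+34)%997=179 [pair 2] h(32,66)=(32*31+66)%997=61 [pair 3] h(75,75)=(75*31+75)%997=406 [pair 4] -> [541, 808, 179, 61, 406]
  Sibling for proof at L0: 32
L2: h(541,808)=(541*31+808)%997=630 [pair 0] h(179,61)=(179*31+61)%997=625 [pair 1] h(406,406)=(406*31+406)%997=31 [pair 2] -> [630, 625, 31]
  Sibling for proof at L1: 179
L3: h(630,625)=(630*31+625)%997=215 [pair 0] h(31,31)=(31*31+31)%997=992 [pair 1] -> [215, 992]
  Sibling for proof at L2: 630
L4: h(215,992)=(215*31+992)%997=678 [pair 0] -> [678]
  Sibling for proof at L3: 992
Root: 678
Proof path (sibling hashes from leaf to root): [32, 179, 630, 992]

Answer: 32 179 630 992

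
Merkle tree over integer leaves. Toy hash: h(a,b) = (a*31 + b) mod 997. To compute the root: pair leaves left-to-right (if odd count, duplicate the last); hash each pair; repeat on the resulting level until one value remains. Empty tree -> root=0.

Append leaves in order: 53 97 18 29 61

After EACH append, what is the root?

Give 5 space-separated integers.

Answer: 53 743 678 689 75

Derivation:
After append 53 (leaves=[53]):
  L0: [53]
  root=53
After append 97 (leaves=[53, 97]):
  L0: [53, 97]
  L1: h(53,97)=(53*31+97)%997=743 -> [743]
  root=743
After append 18 (leaves=[53, 97, 18]):
  L0: [53, 97, 18]
  L1: h(53,97)=(53*31+97)%997=743 h(18,18)=(18*31+18)%997=576 -> [743, 576]
  L2: h(743,576)=(743*31+576)%997=678 -> [678]
  root=678
After append 29 (leaves=[53, 97, 18, 29]):
  L0: [53, 97, 18, 29]
  L1: h(53,97)=(53*31+97)%997=743 h(18,29)=(18*31+29)%997=587 -> [743, 587]
  L2: h(743,587)=(743*31+587)%997=689 -> [689]
  root=689
After append 61 (leaves=[53, 97, 18, 29, 61]):
  L0: [53, 97, 18, 29, 61]
  L1: h(53,97)=(53*31+97)%997=743 h(18,29)=(18*31+29)%997=587 h(61,61)=(61*31+61)%997=955 -> [743, 587, 955]
  L2: h(743,587)=(743*31+587)%997=689 h(955,955)=(955*31+955)%997=650 -> [689, 650]
  L3: h(689,650)=(689*31+650)%997=75 -> [75]
  root=75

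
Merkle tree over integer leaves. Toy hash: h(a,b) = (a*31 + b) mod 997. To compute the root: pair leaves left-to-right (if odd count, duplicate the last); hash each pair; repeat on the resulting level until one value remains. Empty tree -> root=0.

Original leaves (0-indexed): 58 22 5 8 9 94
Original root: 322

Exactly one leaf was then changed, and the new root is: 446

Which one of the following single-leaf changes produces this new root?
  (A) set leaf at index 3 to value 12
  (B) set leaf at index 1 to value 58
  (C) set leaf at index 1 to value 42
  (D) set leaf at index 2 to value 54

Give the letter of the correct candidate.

Answer: A

Derivation:
Original leaves: [58, 22, 5, 8, 9, 94]
Target new root: 446
Try each candidate change and compute the resulting root:
Candidate A: set leaf[3] = 12 -> leaves = [58, 22, 5, 12, 9, 94]
  L0: [58, 22, 5, 12, 9, 94]
  L1: h(58,22)=(58*31+22)%997=823 h(5,12)=(5*31+12)%997=167 h(9,94)=(9*31+94)%997=373 -> [823, 167, 373]
  L2: h(823,167)=(823*31+167)%997=755 h(373,373)=(373*31+373)%997=969 -> [755, 969]
  L3: h(755,969)=(755*31+969)%997=446 -> [446]
  root = 446 == target 446  ** MATCH **
Candidate B: set leaf[1] = 58 -> leaves = [58, 58, 5, 8, 9, 94]
  L0: [58, 58, 5, 8, 9, 94]
  L1: h(58,58)=(58*31+58)%997=859 h(5,8)=(5*31+8)%997=163 h(9,94)=(9*31+94)%997=373 -> [859, 163, 373]
  L2: h(859,163)=(859*31+163)%997=870 h(373,373)=(373*31+373)%997=969 -> [870, 969]
  L3: h(870,969)=(870*31+969)%997=23 -> [23]
  root = 23 != target 446
Candidate C: set leaf[1] = 42 -> leaves = [58, 42, 5, 8, 9, 94]
  L0: [58, 42, 5, 8, 9, 94]
  L1: h(58,42)=(58*31+42)%997=843 h(5,8)=(5*31+8)%997=163 h(9,94)=(9*31+94)%997=373 -> [843, 163, 373]
  L2: h(843,163)=(843*31+163)%997=374 h(373,373)=(373*31+373)%997=969 -> [374, 969]
  L3: h(374,969)=(374*31+969)%997=599 -> [599]
  root = 599 != target 446
Candidate D: set leaf[2] = 54 -> leaves = [58, 22, 54, 8, 9, 94]
  L0: [58, 22, 54, 8, 9, 94]
  L1: h(58,22)=(58*31+22)%997=823 h(54,8)=(54*31+8)%997=685 h(9,94)=(9*31+94)%997=373 -> [823, 685, 373]
  L2: h(823,685)=(823*31+685)%997=276 h(373,373)=(373*31+373)%997=969 -> [276, 969]
  L3: h(276,969)=(276*31+969)%997=552 -> [552]
  root = 552 != target 446
Candidate A produces the target root.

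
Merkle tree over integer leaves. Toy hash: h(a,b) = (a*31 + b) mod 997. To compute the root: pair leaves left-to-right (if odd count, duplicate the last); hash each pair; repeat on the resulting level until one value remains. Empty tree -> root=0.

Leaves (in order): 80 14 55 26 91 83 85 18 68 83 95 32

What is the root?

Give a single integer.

L0: [80, 14, 55, 26, 91, 83, 85, 18, 68, 83, 95, 32]
L1: h(80,14)=(80*31+14)%997=500 h(55,26)=(55*31+26)%997=734 h(91,83)=(91*31+83)%997=910 h(85,18)=(85*31+18)%997=659 h(68,83)=(68*31+83)%997=197 h(95,32)=(95*31+32)%997=983 -> [500, 734, 910, 659, 197, 983]
L2: h(500,734)=(500*31+734)%997=282 h(910,659)=(910*31+659)%997=953 h(197,983)=(197*31+983)%997=111 -> [282, 953, 111]
L3: h(282,953)=(282*31+953)%997=722 h(111,111)=(111*31+111)%997=561 -> [722, 561]
L4: h(722,561)=(722*31+561)%997=12 -> [12]

Answer: 12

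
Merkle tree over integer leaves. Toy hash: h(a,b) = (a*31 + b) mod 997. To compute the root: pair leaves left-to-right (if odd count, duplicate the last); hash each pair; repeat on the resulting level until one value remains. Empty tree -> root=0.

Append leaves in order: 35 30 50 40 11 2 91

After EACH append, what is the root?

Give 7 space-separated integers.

After append 35 (leaves=[35]):
  L0: [35]
  root=35
After append 30 (leaves=[35, 30]):
  L0: [35, 30]
  L1: h(35,30)=(35*31+30)%997=118 -> [118]
  root=118
After append 50 (leaves=[35, 30, 50]):
  L0: [35, 30, 50]
  L1: h(35,30)=(35*31+30)%997=118 h(50,50)=(50*31+50)%997=603 -> [118, 603]
  L2: h(118,603)=(118*31+603)%997=273 -> [273]
  root=273
After append 40 (leaves=[35, 30, 50, 40]):
  L0: [35, 30, 50, 40]
  L1: h(35,30)=(35*31+30)%997=118 h(50,40)=(50*31+40)%997=593 -> [118, 593]
  L2: h(118,593)=(118*31+593)%997=263 -> [263]
  root=263
After append 11 (leaves=[35, 30, 50, 40, 11]):
  L0: [35, 30, 50, 40, 11]
  L1: h(35,30)=(35*31+30)%997=118 h(50,40)=(50*31+40)%997=593 h(11,11)=(11*31+11)%997=352 -> [118, 593, 352]
  L2: h(118,593)=(118*31+593)%997=263 h(352,352)=(352*31+352)%997=297 -> [263, 297]
  L3: h(263,297)=(263*31+297)%997=474 -> [474]
  root=474
After append 2 (leaves=[35, 30, 50, 40, 11, 2]):
  L0: [35, 30, 50, 40, 11, 2]
  L1: h(35,30)=(35*31+30)%997=118 h(50,40)=(50*31+40)%997=593 h(11,2)=(11*31+2)%997=343 -> [118, 593, 343]
  L2: h(118,593)=(118*31+593)%997=263 h(343,343)=(343*31+343)%997=9 -> [263, 9]
  L3: h(263,9)=(263*31+9)%997=186 -> [186]
  root=186
After append 91 (leaves=[35, 30, 50, 40, 11, 2, 91]):
  L0: [35, 30, 50, 40, 11, 2, 91]
  L1: h(35,30)=(35*31+30)%997=118 h(50,40)=(50*31+40)%997=593 h(11,2)=(11*31+2)%997=343 h(91,91)=(91*31+91)%997=918 -> [118, 593, 343, 918]
  L2: h(118,593)=(118*31+593)%997=263 h(343,918)=(343*31+918)%997=584 -> [263, 584]
  L3: h(263,584)=(263*31+584)%997=761 -> [761]
  root=761

Answer: 35 118 273 263 474 186 761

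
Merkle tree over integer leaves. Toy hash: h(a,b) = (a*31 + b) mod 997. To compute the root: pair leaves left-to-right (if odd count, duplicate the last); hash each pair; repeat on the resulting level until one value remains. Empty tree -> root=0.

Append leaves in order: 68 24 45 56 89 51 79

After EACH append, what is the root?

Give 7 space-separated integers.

After append 68 (leaves=[68]):
  L0: [68]
  root=68
After append 24 (leaves=[68, 24]):
  L0: [68, 24]
  L1: h(68,24)=(68*31+24)%997=138 -> [138]
  root=138
After append 45 (leaves=[68, 24, 45]):
  L0: [68, 24, 45]
  L1: h(68,24)=(68*31+24)%997=138 h(45,45)=(45*31+45)%997=443 -> [138, 443]
  L2: h(138,443)=(138*31+443)%997=733 -> [733]
  root=733
After append 56 (leaves=[68, 24, 45, 56]):
  L0: [68, 24, 45, 56]
  L1: h(68,24)=(68*31+24)%997=138 h(45,56)=(45*31+56)%997=454 -> [138, 454]
  L2: h(138,454)=(138*31+454)%997=744 -> [744]
  root=744
After append 89 (leaves=[68, 24, 45, 56, 89]):
  L0: [68, 24, 45, 56, 89]
  L1: h(68,24)=(68*31+24)%997=138 h(45,56)=(45*31+56)%997=454 h(89,89)=(89*31+89)%997=854 -> [138, 454, 854]
  L2: h(138,454)=(138*31+454)%997=744 h(854,854)=(854*31+854)%997=409 -> [744, 409]
  L3: h(744,409)=(744*31+409)%997=542 -> [542]
  root=542
After append 51 (leaves=[68, 24, 45, 56, 89, 51]):
  L0: [68, 24, 45, 56, 89, 51]
  L1: h(68,24)=(68*31+24)%997=138 h(45,56)=(45*31+56)%997=454 h(89,51)=(89*31+51)%997=816 -> [138, 454, 816]
  L2: h(138,454)=(138*31+454)%997=744 h(816,816)=(816*31+816)%997=190 -> [744, 190]
  L3: h(744,190)=(744*31+190)%997=323 -> [323]
  root=323
After append 79 (leaves=[68, 24, 45, 56, 89, 51, 79]):
  L0: [68, 24, 45, 56, 89, 51, 79]
  L1: h(68,24)=(68*31+24)%997=138 h(45,56)=(45*31+56)%997=454 h(89,51)=(89*31+51)%997=816 h(79,79)=(79*31+79)%997=534 -> [138, 454, 816, 534]
  L2: h(138,454)=(138*31+454)%997=744 h(816,534)=(816*31+534)%997=905 -> [744, 905]
  L3: h(744,905)=(744*31+905)%997=41 -> [41]
  root=41

Answer: 68 138 733 744 542 323 41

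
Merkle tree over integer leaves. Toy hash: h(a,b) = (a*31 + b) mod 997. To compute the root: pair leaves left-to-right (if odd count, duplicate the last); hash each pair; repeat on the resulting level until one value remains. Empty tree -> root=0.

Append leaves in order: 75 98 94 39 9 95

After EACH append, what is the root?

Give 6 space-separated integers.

Answer: 75 429 355 300 570 331

Derivation:
After append 75 (leaves=[75]):
  L0: [75]
  root=75
After append 98 (leaves=[75, 98]):
  L0: [75, 98]
  L1: h(75,98)=(75*31+98)%997=429 -> [429]
  root=429
After append 94 (leaves=[75, 98, 94]):
  L0: [75, 98, 94]
  L1: h(75,98)=(75*31+98)%997=429 h(94,94)=(94*31+94)%997=17 -> [429, 17]
  L2: h(429,17)=(429*31+17)%997=355 -> [355]
  root=355
After append 39 (leaves=[75, 98, 94, 39]):
  L0: [75, 98, 94, 39]
  L1: h(75,98)=(75*31+98)%997=429 h(94,39)=(94*31+39)%997=959 -> [429, 959]
  L2: h(429,959)=(429*31+959)%997=300 -> [300]
  root=300
After append 9 (leaves=[75, 98, 94, 39, 9]):
  L0: [75, 98, 94, 39, 9]
  L1: h(75,98)=(75*31+98)%997=429 h(94,39)=(94*31+39)%997=959 h(9,9)=(9*31+9)%997=288 -> [429, 959, 288]
  L2: h(429,959)=(429*31+959)%997=300 h(288,288)=(288*31+288)%997=243 -> [300, 243]
  L3: h(300,243)=(300*31+243)%997=570 -> [570]
  root=570
After append 95 (leaves=[75, 98, 94, 39, 9, 95]):
  L0: [75, 98, 94, 39, 9, 95]
  L1: h(75,98)=(75*31+98)%997=429 h(94,39)=(94*31+39)%997=959 h(9,95)=(9*31+95)%997=374 -> [429, 959, 374]
  L2: h(429,959)=(429*31+959)%997=300 h(374,374)=(374*31+374)%997=4 -> [300, 4]
  L3: h(300,4)=(300*31+4)%997=331 -> [331]
  root=331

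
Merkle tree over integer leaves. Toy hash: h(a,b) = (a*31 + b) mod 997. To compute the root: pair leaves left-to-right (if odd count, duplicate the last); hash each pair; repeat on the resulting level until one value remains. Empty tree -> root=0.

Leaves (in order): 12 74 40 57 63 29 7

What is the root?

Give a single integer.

L0: [12, 74, 40, 57, 63, 29, 7]
L1: h(12,74)=(12*31+74)%997=446 h(40,57)=(40*31+57)%997=300 h(63,29)=(63*31+29)%997=985 h(7,7)=(7*31+7)%997=224 -> [446, 300, 985, 224]
L2: h(446,300)=(446*31+300)%997=168 h(985,224)=(985*31+224)%997=849 -> [168, 849]
L3: h(168,849)=(168*31+849)%997=75 -> [75]

Answer: 75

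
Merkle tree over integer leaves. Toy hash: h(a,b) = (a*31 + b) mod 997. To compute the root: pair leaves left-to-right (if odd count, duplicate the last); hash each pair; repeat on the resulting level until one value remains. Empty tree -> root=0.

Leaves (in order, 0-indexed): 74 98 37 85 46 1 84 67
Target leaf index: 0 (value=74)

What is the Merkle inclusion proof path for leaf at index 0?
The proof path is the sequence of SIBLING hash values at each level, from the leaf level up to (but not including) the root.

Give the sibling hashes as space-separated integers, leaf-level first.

L0 (leaves): [74, 98, 37, 85, 46, 1, 84, 67], target index=0
L1: h(74,98)=(74*31+98)%997=398 [pair 0] h(37,85)=(37*31+85)%997=235 [pair 1] h(46,1)=(46*31+1)%997=430 [pair 2] h(84,67)=(84*31+67)%997=677 [pair 3] -> [398, 235, 430, 677]
  Sibling for proof at L0: 98
L2: h(398,235)=(398*31+235)%997=609 [pair 0] h(430,677)=(430*31+677)%997=49 [pair 1] -> [609, 49]
  Sibling for proof at L1: 235
L3: h(609,49)=(609*31+49)%997=982 [pair 0] -> [982]
  Sibling for proof at L2: 49
Root: 982
Proof path (sibling hashes from leaf to root): [98, 235, 49]

Answer: 98 235 49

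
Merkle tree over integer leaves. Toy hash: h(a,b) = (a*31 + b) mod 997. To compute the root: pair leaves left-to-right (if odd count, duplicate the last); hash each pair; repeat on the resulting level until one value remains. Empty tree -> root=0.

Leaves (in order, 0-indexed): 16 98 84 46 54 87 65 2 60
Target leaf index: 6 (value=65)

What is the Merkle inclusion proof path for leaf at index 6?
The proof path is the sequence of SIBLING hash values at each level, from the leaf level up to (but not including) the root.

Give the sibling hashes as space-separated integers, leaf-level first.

Answer: 2 764 127 993

Derivation:
L0 (leaves): [16, 98, 84, 46, 54, 87, 65, 2, 60], target index=6
L1: h(16,98)=(16*31+98)%997=594 [pair 0] h(84,46)=(84*31+46)%997=656 [pair 1] h(54,87)=(54*31+87)%997=764 [pair 2] h(65,2)=(65*31+2)%997=23 [pair 3] h(60,60)=(60*31+60)%997=923 [pair 4] -> [594, 656, 764, 23, 923]
  Sibling for proof at L0: 2
L2: h(594,656)=(594*31+656)%997=127 [pair 0] h(764,23)=(764*31+23)%997=776 [pair 1] h(923,923)=(923*31+923)%997=623 [pair 2] -> [127, 776, 623]
  Sibling for proof at L1: 764
L3: h(127,776)=(127*31+776)%997=725 [pair 0] h(623,623)=(623*31+623)%997=993 [pair 1] -> [725, 993]
  Sibling for proof at L2: 127
L4: h(725,993)=(725*31+993)%997=537 [pair 0] -> [537]
  Sibling for proof at L3: 993
Root: 537
Proof path (sibling hashes from leaf to root): [2, 764, 127, 993]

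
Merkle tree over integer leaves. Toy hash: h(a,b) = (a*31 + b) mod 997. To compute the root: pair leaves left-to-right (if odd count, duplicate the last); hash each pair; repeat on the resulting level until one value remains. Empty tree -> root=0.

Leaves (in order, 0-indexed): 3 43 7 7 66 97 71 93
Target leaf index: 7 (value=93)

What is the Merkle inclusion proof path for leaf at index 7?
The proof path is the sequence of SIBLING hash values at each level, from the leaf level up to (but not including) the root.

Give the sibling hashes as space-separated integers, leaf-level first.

Answer: 71 149 452

Derivation:
L0 (leaves): [3, 43, 7, 7, 66, 97, 71, 93], target index=7
L1: h(3,43)=(3*31+43)%997=136 [pair 0] h(7,7)=(7*31+7)%997=224 [pair 1] h(66,97)=(66*31+97)%997=149 [pair 2] h(71,93)=(71*31+93)%997=300 [pair 3] -> [136, 224, 149, 300]
  Sibling for proof at L0: 71
L2: h(136,224)=(136*31+224)%997=452 [pair 0] h(149,300)=(149*31+300)%997=931 [pair 1] -> [452, 931]
  Sibling for proof at L1: 149
L3: h(452,931)=(452*31+931)%997=985 [pair 0] -> [985]
  Sibling for proof at L2: 452
Root: 985
Proof path (sibling hashes from leaf to root): [71, 149, 452]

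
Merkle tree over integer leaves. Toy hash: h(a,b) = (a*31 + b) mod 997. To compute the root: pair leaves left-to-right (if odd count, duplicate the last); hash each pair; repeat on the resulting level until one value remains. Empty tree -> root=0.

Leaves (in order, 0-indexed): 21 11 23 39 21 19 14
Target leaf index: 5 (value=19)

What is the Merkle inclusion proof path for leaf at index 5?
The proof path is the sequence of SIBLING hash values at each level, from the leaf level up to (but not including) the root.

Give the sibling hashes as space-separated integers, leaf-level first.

L0 (leaves): [21, 11, 23, 39, 21, 19, 14], target index=5
L1: h(21,11)=(21*31+11)%997=662 [pair 0] h(23,39)=(23*31+39)%997=752 [pair 1] h(21,19)=(21*31+19)%997=670 [pair 2] h(14,14)=(14*31+14)%997=448 [pair 3] -> [662, 752, 670, 448]
  Sibling for proof at L0: 21
L2: h(662,752)=(662*31+752)%997=337 [pair 0] h(670,448)=(670*31+448)%997=281 [pair 1] -> [337, 281]
  Sibling for proof at L1: 448
L3: h(337,281)=(337*31+281)%997=758 [pair 0] -> [758]
  Sibling for proof at L2: 337
Root: 758
Proof path (sibling hashes from leaf to root): [21, 448, 337]

Answer: 21 448 337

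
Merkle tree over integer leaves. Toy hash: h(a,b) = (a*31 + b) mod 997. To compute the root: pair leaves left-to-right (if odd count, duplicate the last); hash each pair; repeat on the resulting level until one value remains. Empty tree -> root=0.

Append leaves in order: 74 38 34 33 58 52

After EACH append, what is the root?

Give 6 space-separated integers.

After append 74 (leaves=[74]):
  L0: [74]
  root=74
After append 38 (leaves=[74, 38]):
  L0: [74, 38]
  L1: h(74,38)=(74*31+38)%997=338 -> [338]
  root=338
After append 34 (leaves=[74, 38, 34]):
  L0: [74, 38, 34]
  L1: h(74,38)=(74*31+38)%997=338 h(34,34)=(34*31+34)%997=91 -> [338, 91]
  L2: h(338,91)=(338*31+91)%997=599 -> [599]
  root=599
After append 33 (leaves=[74, 38, 34, 33]):
  L0: [74, 38, 34, 33]
  L1: h(74,38)=(74*31+38)%997=338 h(34,33)=(34*31+33)%997=90 -> [338, 90]
  L2: h(338,90)=(338*31+90)%997=598 -> [598]
  root=598
After append 58 (leaves=[74, 38, 34, 33, 58]):
  L0: [74, 38, 34, 33, 58]
  L1: h(74,38)=(74*31+38)%997=338 h(34,33)=(34*31+33)%997=90 h(58,58)=(58*31+58)%997=859 -> [338, 90, 859]
  L2: h(338,90)=(338*31+90)%997=598 h(859,859)=(859*31+859)%997=569 -> [598, 569]
  L3: h(598,569)=(598*31+569)%997=164 -> [164]
  root=164
After append 52 (leaves=[74, 38, 34, 33, 58, 52]):
  L0: [74, 38, 34, 33, 58, 52]
  L1: h(74,38)=(74*31+38)%997=338 h(34,33)=(34*31+33)%997=90 h(58,52)=(58*31+52)%997=853 -> [338, 90, 853]
  L2: h(338,90)=(338*31+90)%997=598 h(853,853)=(853*31+853)%997=377 -> [598, 377]
  L3: h(598,377)=(598*31+377)%997=969 -> [969]
  root=969

Answer: 74 338 599 598 164 969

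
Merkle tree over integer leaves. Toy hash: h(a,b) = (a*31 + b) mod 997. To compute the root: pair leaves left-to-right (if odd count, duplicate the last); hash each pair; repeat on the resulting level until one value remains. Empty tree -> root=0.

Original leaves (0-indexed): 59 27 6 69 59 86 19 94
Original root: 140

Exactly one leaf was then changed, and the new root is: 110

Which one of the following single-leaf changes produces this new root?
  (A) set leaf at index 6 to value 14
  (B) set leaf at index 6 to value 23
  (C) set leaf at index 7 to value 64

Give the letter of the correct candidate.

Answer: C

Derivation:
Original leaves: [59, 27, 6, 69, 59, 86, 19, 94]
Target new root: 110
Try each candidate change and compute the resulting root:
Candidate A: set leaf[6] = 14 -> leaves = [59, 27, 6, 69, 59, 86, 14, 94]
  L0: [59, 27, 6, 69, 59, 86, 14, 94]
  L1: h(59,27)=(59*31+27)%997=859 h(6,69)=(6*31+69)%997=255 h(59,86)=(59*31+86)%997=918 h(14,94)=(14*31+94)%997=528 -> [859, 255, 918, 528]
  L2: h(859,255)=(859*31+255)%997=962 h(918,528)=(918*31+528)%997=73 -> [962, 73]
  L3: h(962,73)=(962*31+73)%997=982 -> [982]
  root = 982 != target 110
Candidate B: set leaf[6] = 23 -> leaves = [59, 27, 6, 69, 59, 86, 23, 94]
  L0: [59, 27, 6, 69, 59, 86, 23, 94]
  L1: h(59,27)=(59*31+27)%997=859 h(6,69)=(6*31+69)%997=255 h(59,86)=(59*31+86)%997=918 h(23,94)=(23*31+94)%997=807 -> [859, 255, 918, 807]
  L2: h(859,255)=(859*31+255)%997=962 h(918,807)=(918*31+807)%997=352 -> [962, 352]
  L3: h(962,352)=(962*31+352)%997=264 -> [264]
  root = 264 != target 110
Candidate C: set leaf[7] = 64 -> leaves = [59, 27, 6, 69, 59, 86, 19, 64]
  L0: [59, 27, 6, 69, 59, 86, 19, 64]
  L1: h(59,27)=(59*31+27)%997=859 h(6,69)=(6*31+69)%997=255 h(59,86)=(59*31+86)%997=918 h(19,64)=(19*31+64)%997=653 -> [859, 255, 918, 653]
  L2: h(859,255)=(859*31+255)%997=962 h(918,653)=(918*31+653)%997=198 -> [962, 198]
  L3: h(962,198)=(962*31+198)%997=110 -> [110]
  root = 110 == target 110  ** MATCH **
Candidate C produces the target root.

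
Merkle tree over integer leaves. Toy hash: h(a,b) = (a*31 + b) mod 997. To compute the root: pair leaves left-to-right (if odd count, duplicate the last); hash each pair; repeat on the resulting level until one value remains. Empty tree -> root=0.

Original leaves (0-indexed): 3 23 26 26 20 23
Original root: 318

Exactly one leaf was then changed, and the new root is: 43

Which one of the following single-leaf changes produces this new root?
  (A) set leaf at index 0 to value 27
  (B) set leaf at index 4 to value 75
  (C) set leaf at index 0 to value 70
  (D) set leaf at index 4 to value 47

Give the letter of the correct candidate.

Original leaves: [3, 23, 26, 26, 20, 23]
Target new root: 43
Try each candidate change and compute the resulting root:
Candidate A: set leaf[0] = 27 -> leaves = [27, 23, 26, 26, 20, 23]
  L0: [27, 23, 26, 26, 20, 23]
  L1: h(27,23)=(27*31+23)%997=860 h(26,26)=(26*31+26)%997=832 h(20,23)=(20*31+23)%997=643 -> [860, 832, 643]
  L2: h(860,832)=(860*31+832)%997=573 h(643,643)=(643*31+643)%997=636 -> [573, 636]
  L3: h(573,636)=(573*31+636)%997=453 -> [453]
  root = 453 != target 43
Candidate B: set leaf[4] = 75 -> leaves = [3, 23, 26, 26, 75, 23]
  L0: [3, 23, 26, 26, 75, 23]
  L1: h(3,23)=(3*31+23)%997=116 h(26,26)=(26*31+26)%997=832 h(75,23)=(75*31+23)%997=354 -> [116, 832, 354]
  L2: h(116,832)=(116*31+832)%997=440 h(354,354)=(354*31+354)%997=361 -> [440, 361]
  L3: h(440,361)=(440*31+361)%997=43 -> [43]
  root = 43 == target 43  ** MATCH **
Candidate C: set leaf[0] = 70 -> leaves = [70, 23, 26, 26, 20, 23]
  L0: [70, 23, 26, 26, 20, 23]
  L1: h(70,23)=(70*31+23)%997=199 h(26,26)=(26*31+26)%997=832 h(20,23)=(20*31+23)%997=643 -> [199, 832, 643]
  L2: h(199,832)=(199*31+832)%997=22 h(643,643)=(643*31+643)%997=636 -> [22, 636]
  L3: h(22,636)=(22*31+636)%997=321 -> [321]
  root = 321 != target 43
Candidate D: set leaf[4] = 47 -> leaves = [3, 23, 26, 26, 47, 23]
  L0: [3, 23, 26, 26, 47, 23]
  L1: h(3,23)=(3*31+23)%997=116 h(26,26)=(26*31+26)%997=832 h(47,23)=(47*31+23)%997=483 -> [116, 832, 483]
  L2: h(116,832)=(116*31+832)%997=440 h(483,483)=(483*31+483)%997=501 -> [440, 501]
  L3: h(440,501)=(440*31+501)%997=183 -> [183]
  root = 183 != target 43
Candidate B produces the target root.

Answer: B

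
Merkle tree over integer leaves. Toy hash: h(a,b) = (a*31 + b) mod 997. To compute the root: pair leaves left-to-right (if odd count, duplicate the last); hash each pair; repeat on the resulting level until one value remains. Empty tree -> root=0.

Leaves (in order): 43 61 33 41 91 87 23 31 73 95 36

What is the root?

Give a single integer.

L0: [43, 61, 33, 41, 91, 87, 23, 31, 73, 95, 36]
L1: h(43,61)=(43*31+61)%997=397 h(33,41)=(33*31+41)%997=67 h(91,87)=(91*31+87)%997=914 h(23,31)=(23*31+31)%997=744 h(73,95)=(73*31+95)%997=364 h(36,36)=(36*31+36)%997=155 -> [397, 67, 914, 744, 364, 155]
L2: h(397,67)=(397*31+67)%997=410 h(914,744)=(914*31+744)%997=165 h(364,155)=(364*31+155)%997=472 -> [410, 165, 472]
L3: h(410,165)=(410*31+165)%997=911 h(472,472)=(472*31+472)%997=149 -> [911, 149]
L4: h(911,149)=(911*31+149)%997=474 -> [474]

Answer: 474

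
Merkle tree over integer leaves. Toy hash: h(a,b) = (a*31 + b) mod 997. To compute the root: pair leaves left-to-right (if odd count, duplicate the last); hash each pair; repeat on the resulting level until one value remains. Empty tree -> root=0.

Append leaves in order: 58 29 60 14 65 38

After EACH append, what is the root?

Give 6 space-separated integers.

After append 58 (leaves=[58]):
  L0: [58]
  root=58
After append 29 (leaves=[58, 29]):
  L0: [58, 29]
  L1: h(58,29)=(58*31+29)%997=830 -> [830]
  root=830
After append 60 (leaves=[58, 29, 60]):
  L0: [58, 29, 60]
  L1: h(58,29)=(58*31+29)%997=830 h(60,60)=(60*31+60)%997=923 -> [830, 923]
  L2: h(830,923)=(830*31+923)%997=731 -> [731]
  root=731
After append 14 (leaves=[58, 29, 60, 14]):
  L0: [58, 29, 60, 14]
  L1: h(58,29)=(58*31+29)%997=830 h(60,14)=(60*31+14)%997=877 -> [830, 877]
  L2: h(830,877)=(830*31+877)%997=685 -> [685]
  root=685
After append 65 (leaves=[58, 29, 60, 14, 65]):
  L0: [58, 29, 60, 14, 65]
  L1: h(58,29)=(58*31+29)%997=830 h(60,14)=(60*31+14)%997=877 h(65,65)=(65*31+65)%997=86 -> [830, 877, 86]
  L2: h(830,877)=(830*31+877)%997=685 h(86,86)=(86*31+86)%997=758 -> [685, 758]
  L3: h(685,758)=(685*31+758)%997=59 -> [59]
  root=59
After append 38 (leaves=[58, 29, 60, 14, 65, 38]):
  L0: [58, 29, 60, 14, 65, 38]
  L1: h(58,29)=(58*31+29)%997=830 h(60,14)=(60*31+14)%997=877 h(65,38)=(65*31+38)%997=59 -> [830, 877, 59]
  L2: h(830,877)=(830*31+877)%997=685 h(59,59)=(59*31+59)%997=891 -> [685, 891]
  L3: h(685,891)=(685*31+891)%997=192 -> [192]
  root=192

Answer: 58 830 731 685 59 192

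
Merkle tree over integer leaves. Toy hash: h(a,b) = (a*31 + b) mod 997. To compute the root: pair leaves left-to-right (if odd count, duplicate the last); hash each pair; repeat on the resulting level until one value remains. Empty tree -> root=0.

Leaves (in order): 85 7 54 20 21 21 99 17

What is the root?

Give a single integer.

L0: [85, 7, 54, 20, 21, 21, 99, 17]
L1: h(85,7)=(85*31+7)%997=648 h(54,20)=(54*31+20)%997=697 h(21,21)=(21*31+21)%997=672 h(99,17)=(99*31+17)%997=95 -> [648, 697, 672, 95]
L2: h(648,697)=(648*31+697)%997=845 h(672,95)=(672*31+95)%997=987 -> [845, 987]
L3: h(845,987)=(845*31+987)%997=263 -> [263]

Answer: 263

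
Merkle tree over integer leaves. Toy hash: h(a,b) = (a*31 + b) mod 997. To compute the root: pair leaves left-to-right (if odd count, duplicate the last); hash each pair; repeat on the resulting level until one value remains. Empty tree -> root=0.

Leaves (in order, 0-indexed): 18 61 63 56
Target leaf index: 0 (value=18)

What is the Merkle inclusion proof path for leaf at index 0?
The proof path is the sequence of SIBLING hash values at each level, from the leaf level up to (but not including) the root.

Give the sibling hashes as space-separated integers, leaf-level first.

Answer: 61 15

Derivation:
L0 (leaves): [18, 61, 63, 56], target index=0
L1: h(18,61)=(18*31+61)%997=619 [pair 0] h(63,56)=(63*31+56)%997=15 [pair 1] -> [619, 15]
  Sibling for proof at L0: 61
L2: h(619,15)=(619*31+15)%997=261 [pair 0] -> [261]
  Sibling for proof at L1: 15
Root: 261
Proof path (sibling hashes from leaf to root): [61, 15]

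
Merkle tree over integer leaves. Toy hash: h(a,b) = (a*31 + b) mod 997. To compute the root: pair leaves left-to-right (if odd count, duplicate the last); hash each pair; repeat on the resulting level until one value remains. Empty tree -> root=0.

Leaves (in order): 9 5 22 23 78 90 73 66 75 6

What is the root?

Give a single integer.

Answer: 627

Derivation:
L0: [9, 5, 22, 23, 78, 90, 73, 66, 75, 6]
L1: h(9,5)=(9*31+5)%997=284 h(22,23)=(22*31+23)%997=705 h(78,90)=(78*31+90)%997=514 h(73,66)=(73*31+66)%997=335 h(75,6)=(75*31+6)%997=337 -> [284, 705, 514, 335, 337]
L2: h(284,705)=(284*31+705)%997=536 h(514,335)=(514*31+335)%997=317 h(337,337)=(337*31+337)%997=814 -> [536, 317, 814]
L3: h(536,317)=(536*31+317)%997=981 h(814,814)=(814*31+814)%997=126 -> [981, 126]
L4: h(981,126)=(981*31+126)%997=627 -> [627]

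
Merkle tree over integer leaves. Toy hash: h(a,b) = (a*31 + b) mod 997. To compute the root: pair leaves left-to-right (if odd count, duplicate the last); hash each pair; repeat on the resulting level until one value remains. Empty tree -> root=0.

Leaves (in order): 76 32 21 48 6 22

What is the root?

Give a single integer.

L0: [76, 32, 21, 48, 6, 22]
L1: h(76,32)=(76*31+32)%997=394 h(21,48)=(21*31+48)%997=699 h(6,22)=(6*31+22)%997=208 -> [394, 699, 208]
L2: h(394,699)=(394*31+699)%997=949 h(208,208)=(208*31+208)%997=674 -> [949, 674]
L3: h(949,674)=(949*31+674)%997=183 -> [183]

Answer: 183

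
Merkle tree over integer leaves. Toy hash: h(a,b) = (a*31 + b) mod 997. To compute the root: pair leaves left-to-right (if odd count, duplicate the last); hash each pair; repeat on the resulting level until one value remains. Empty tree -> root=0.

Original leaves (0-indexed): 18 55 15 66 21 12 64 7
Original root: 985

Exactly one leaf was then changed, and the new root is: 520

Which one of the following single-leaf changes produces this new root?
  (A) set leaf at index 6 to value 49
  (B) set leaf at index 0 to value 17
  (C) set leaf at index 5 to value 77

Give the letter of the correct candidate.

Answer: A

Derivation:
Original leaves: [18, 55, 15, 66, 21, 12, 64, 7]
Target new root: 520
Try each candidate change and compute the resulting root:
Candidate A: set leaf[6] = 49 -> leaves = [18, 55, 15, 66, 21, 12, 49, 7]
  L0: [18, 55, 15, 66, 21, 12, 49, 7]
  L1: h(18,55)=(18*31+55)%997=613 h(15,66)=(15*31+66)%997=531 h(21,12)=(21*31+12)%997=663 h(49,7)=(49*31+7)%997=529 -> [613, 531, 663, 529]
  L2: h(613,531)=(613*31+531)%997=591 h(663,529)=(663*31+529)%997=145 -> [591, 145]
  L3: h(591,145)=(591*31+145)%997=520 -> [520]
  root = 520 == target 520  ** MATCH **
Candidate B: set leaf[0] = 17 -> leaves = [17, 55, 15, 66, 21, 12, 64, 7]
  L0: [17, 55, 15, 66, 21, 12, 64, 7]
  L1: h(17,55)=(17*31+55)%997=582 h(15,66)=(15*31+66)%997=531 h(21,12)=(21*31+12)%997=663 h(64,7)=(64*31+7)%997=994 -> [582, 531, 663, 994]
  L2: h(582,531)=(582*31+531)%997=627 h(663,994)=(663*31+994)%997=610 -> [627, 610]
  L3: h(627,610)=(627*31+610)%997=107 -> [107]
  root = 107 != target 520
Candidate C: set leaf[5] = 77 -> leaves = [18, 55, 15, 66, 21, 77, 64, 7]
  L0: [18, 55, 15, 66, 21, 77, 64, 7]
  L1: h(18,55)=(18*31+55)%997=613 h(15,66)=(15*31+66)%997=531 h(21,77)=(21*31+77)%997=728 h(64,7)=(64*31+7)%997=994 -> [613, 531, 728, 994]
  L2: h(613,531)=(613*31+531)%997=591 h(728,994)=(728*31+994)%997=631 -> [591, 631]
  L3: h(591,631)=(591*31+631)%997=9 -> [9]
  root = 9 != target 520
Candidate A produces the target root.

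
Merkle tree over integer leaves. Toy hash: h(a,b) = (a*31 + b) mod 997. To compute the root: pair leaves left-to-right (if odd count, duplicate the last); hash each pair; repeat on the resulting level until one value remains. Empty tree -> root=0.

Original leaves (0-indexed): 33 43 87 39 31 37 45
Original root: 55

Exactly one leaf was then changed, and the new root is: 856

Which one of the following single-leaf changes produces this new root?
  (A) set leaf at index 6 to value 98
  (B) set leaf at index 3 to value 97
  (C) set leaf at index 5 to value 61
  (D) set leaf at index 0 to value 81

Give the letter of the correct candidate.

Answer: B

Derivation:
Original leaves: [33, 43, 87, 39, 31, 37, 45]
Target new root: 856
Try each candidate change and compute the resulting root:
Candidate A: set leaf[6] = 98 -> leaves = [33, 43, 87, 39, 31, 37, 98]
  L0: [33, 43, 87, 39, 31, 37, 98]
  L1: h(33,43)=(33*31+43)%997=69 h(87,39)=(87*31+39)%997=742 h(31,37)=(31*31+37)%997=1 h(98,98)=(98*31+98)%997=145 -> [69, 742, 1, 145]
  L2: h(69,742)=(69*31+742)%997=887 h(1,145)=(1*31+145)%997=176 -> [887, 176]
  L3: h(887,176)=(887*31+176)%997=754 -> [754]
  root = 754 != target 856
Candidate B: set leaf[3] = 97 -> leaves = [33, 43, 87, 97, 31, 37, 45]
  L0: [33, 43, 87, 97, 31, 37, 45]
  L1: h(33,43)=(33*31+43)%997=69 h(87,97)=(87*31+97)%997=800 h(31,37)=(31*31+37)%997=1 h(45,45)=(45*31+45)%997=443 -> [69, 800, 1, 443]
  L2: h(69,800)=(69*31+800)%997=945 h(1,443)=(1*31+443)%997=474 -> [945, 474]
  L3: h(945,474)=(945*31+474)%997=856 -> [856]
  root = 856 == target 856  ** MATCH **
Candidate C: set leaf[5] = 61 -> leaves = [33, 43, 87, 39, 31, 61, 45]
  L0: [33, 43, 87, 39, 31, 61, 45]
  L1: h(33,43)=(33*31+43)%997=69 h(87,39)=(87*31+39)%997=742 h(31,61)=(31*31+61)%997=25 h(45,45)=(45*31+45)%997=443 -> [69, 742, 25, 443]
  L2: h(69,742)=(69*31+742)%997=887 h(25,443)=(25*31+443)%997=221 -> [887, 221]
  L3: h(887,221)=(887*31+221)%997=799 -> [799]
  root = 799 != target 856
Candidate D: set leaf[0] = 81 -> leaves = [81, 43, 87, 39, 31, 37, 45]
  L0: [81, 43, 87, 39, 31, 37, 45]
  L1: h(81,43)=(81*31+43)%997=560 h(87,39)=(87*31+39)%997=742 h(31,37)=(31*31+37)%997=1 h(45,45)=(45*31+45)%997=443 -> [560, 742, 1, 443]
  L2: h(560,742)=(560*31+742)%997=156 h(1,443)=(1*31+443)%997=474 -> [156, 474]
  L3: h(156,474)=(156*31+474)%997=325 -> [325]
  root = 325 != target 856
Candidate B produces the target root.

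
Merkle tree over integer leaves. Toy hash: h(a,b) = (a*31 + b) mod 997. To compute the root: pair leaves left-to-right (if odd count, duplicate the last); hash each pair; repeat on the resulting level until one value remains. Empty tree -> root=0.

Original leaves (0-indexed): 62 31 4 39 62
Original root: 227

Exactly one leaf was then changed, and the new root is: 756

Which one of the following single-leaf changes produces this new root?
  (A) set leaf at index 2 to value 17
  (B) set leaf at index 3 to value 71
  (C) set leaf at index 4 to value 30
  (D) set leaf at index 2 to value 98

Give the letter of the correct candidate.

Original leaves: [62, 31, 4, 39, 62]
Target new root: 756
Try each candidate change and compute the resulting root:
Candidate A: set leaf[2] = 17 -> leaves = [62, 31, 17, 39, 62]
  L0: [62, 31, 17, 39, 62]
  L1: h(62,31)=(62*31+31)%997=956 h(17,39)=(17*31+39)%997=566 h(62,62)=(62*31+62)%997=987 -> [956, 566, 987]
  L2: h(956,566)=(956*31+566)%997=292 h(987,987)=(987*31+987)%997=677 -> [292, 677]
  L3: h(292,677)=(292*31+677)%997=756 -> [756]
  root = 756 == target 756  ** MATCH **
Candidate B: set leaf[3] = 71 -> leaves = [62, 31, 4, 71, 62]
  L0: [62, 31, 4, 71, 62]
  L1: h(62,31)=(62*31+31)%997=956 h(4,71)=(4*31+71)%997=195 h(62,62)=(62*31+62)%997=987 -> [956, 195, 987]
  L2: h(956,195)=(956*31+195)%997=918 h(987,987)=(987*31+987)%997=677 -> [918, 677]
  L3: h(918,677)=(918*31+677)%997=222 -> [222]
  root = 222 != target 756
Candidate C: set leaf[4] = 30 -> leaves = [62, 31, 4, 39, 30]
  L0: [62, 31, 4, 39, 30]
  L1: h(62,31)=(62*31+31)%997=956 h(4,39)=(4*31+39)%997=163 h(30,30)=(30*31+30)%997=960 -> [956, 163, 960]
  L2: h(956,163)=(956*31+163)%997=886 h(960,960)=(960*31+960)%997=810 -> [886, 810]
  L3: h(886,810)=(886*31+810)%997=360 -> [360]
  root = 360 != target 756
Candidate D: set leaf[2] = 98 -> leaves = [62, 31, 98, 39, 62]
  L0: [62, 31, 98, 39, 62]
  L1: h(62,31)=(62*31+31)%997=956 h(98,39)=(98*31+39)%997=86 h(62,62)=(62*31+62)%997=987 -> [956, 86, 987]
  L2: h(956,86)=(956*31+86)%997=809 h(987,987)=(987*31+987)%997=677 -> [809, 677]
  L3: h(809,677)=(809*31+677)%997=831 -> [831]
  root = 831 != target 756
Candidate A produces the target root.

Answer: A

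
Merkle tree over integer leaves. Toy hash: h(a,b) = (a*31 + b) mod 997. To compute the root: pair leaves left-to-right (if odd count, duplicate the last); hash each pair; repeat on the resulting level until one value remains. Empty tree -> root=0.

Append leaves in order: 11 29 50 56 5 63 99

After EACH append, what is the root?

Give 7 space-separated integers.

After append 11 (leaves=[11]):
  L0: [11]
  root=11
After append 29 (leaves=[11, 29]):
  L0: [11, 29]
  L1: h(11,29)=(11*31+29)%997=370 -> [370]
  root=370
After append 50 (leaves=[11, 29, 50]):
  L0: [11, 29, 50]
  L1: h(11,29)=(11*31+29)%997=370 h(50,50)=(50*31+50)%997=603 -> [370, 603]
  L2: h(370,603)=(370*31+603)%997=109 -> [109]
  root=109
After append 56 (leaves=[11, 29, 50, 56]):
  L0: [11, 29, 50, 56]
  L1: h(11,29)=(11*31+29)%997=370 h(50,56)=(50*31+56)%997=609 -> [370, 609]
  L2: h(370,609)=(370*31+609)%997=115 -> [115]
  root=115
After append 5 (leaves=[11, 29, 50, 56, 5]):
  L0: [11, 29, 50, 56, 5]
  L1: h(11,29)=(11*31+29)%997=370 h(50,56)=(50*31+56)%997=609 h(5,5)=(5*31+5)%997=160 -> [370, 609, 160]
  L2: h(370,609)=(370*31+609)%997=115 h(160,160)=(160*31+160)%997=135 -> [115, 135]
  L3: h(115,135)=(115*31+135)%997=709 -> [709]
  root=709
After append 63 (leaves=[11, 29, 50, 56, 5, 63]):
  L0: [11, 29, 50, 56, 5, 63]
  L1: h(11,29)=(11*31+29)%997=370 h(50,56)=(50*31+56)%997=609 h(5,63)=(5*31+63)%997=218 -> [370, 609, 218]
  L2: h(370,609)=(370*31+609)%997=115 h(218,218)=(218*31+218)%997=994 -> [115, 994]
  L3: h(115,994)=(115*31+994)%997=571 -> [571]
  root=571
After append 99 (leaves=[11, 29, 50, 56, 5, 63, 99]):
  L0: [11, 29, 50, 56, 5, 63, 99]
  L1: h(11,29)=(11*31+29)%997=370 h(50,56)=(50*31+56)%997=609 h(5,63)=(5*31+63)%997=218 h(99,99)=(99*31+99)%997=177 -> [370, 609, 218, 177]
  L2: h(370,609)=(370*31+609)%997=115 h(218,177)=(218*31+177)%997=953 -> [115, 953]
  L3: h(115,953)=(115*31+953)%997=530 -> [530]
  root=530

Answer: 11 370 109 115 709 571 530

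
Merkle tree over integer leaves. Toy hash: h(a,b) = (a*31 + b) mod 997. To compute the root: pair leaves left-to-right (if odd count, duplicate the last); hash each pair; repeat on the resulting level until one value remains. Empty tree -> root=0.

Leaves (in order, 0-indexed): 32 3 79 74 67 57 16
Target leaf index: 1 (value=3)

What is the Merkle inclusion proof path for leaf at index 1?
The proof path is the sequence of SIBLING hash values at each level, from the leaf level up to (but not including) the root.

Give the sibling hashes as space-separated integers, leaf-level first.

Answer: 32 529 864

Derivation:
L0 (leaves): [32, 3, 79, 74, 67, 57, 16], target index=1
L1: h(32,3)=(32*31+3)%997=995 [pair 0] h(79,74)=(79*31+74)%997=529 [pair 1] h(67,57)=(67*31+57)%997=140 [pair 2] h(16,16)=(16*31+16)%997=512 [pair 3] -> [995, 529, 140, 512]
  Sibling for proof at L0: 32
L2: h(995,529)=(995*31+529)%997=467 [pair 0] h(140,512)=(140*31+512)%997=864 [pair 1] -> [467, 864]
  Sibling for proof at L1: 529
L3: h(467,864)=(467*31+864)%997=386 [pair 0] -> [386]
  Sibling for proof at L2: 864
Root: 386
Proof path (sibling hashes from leaf to root): [32, 529, 864]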